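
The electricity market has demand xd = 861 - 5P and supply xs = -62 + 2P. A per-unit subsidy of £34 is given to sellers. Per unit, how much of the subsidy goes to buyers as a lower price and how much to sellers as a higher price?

Pre-subsidy: 861 - 5P = -62 + 2P gives P* = 923/7, x* = 1412/7.
With the subsidy, sellers receive Ps = Pb + 34 for each unit, where Pb is the price buyers pay.
Supply in terms of Pb becomes xs = -62 + 2(Pb + 34) = 6 + 2Pb. Setting this equal to demand: 861 - 5Pb = 6 + 2Pb, so Pb = 855/7.
Sellers receive Ps = 855/7 + 34 = 1093/7; x' = 861 − 5·(855/7) = 1752/7.
Buyers' price falls by P* − Pb = 923/7 − 855/7 = 68/7; sellers' price rises by Ps − P* = 1093/7 − 923/7 = 170/7.

Buyers gain 68/7 per unit; sellers gain 170/7 per unit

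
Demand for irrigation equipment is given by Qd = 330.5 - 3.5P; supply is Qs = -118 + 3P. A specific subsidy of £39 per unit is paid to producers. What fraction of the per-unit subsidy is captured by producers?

Producer share = 7/13

Pre-subsidy: 330.5 - 3.5P = -118 + 3P gives P* = 69, Q* = 89.
With the subsidy, sellers receive Ps = Pb + 39 for each unit, where Pb is the price buyers pay.
Supply in terms of Pb becomes Qs = -118 + 3(Pb + 39) = -1 + 3Pb. Setting this equal to demand: 330.5 - 3.5Pb = -1 + 3Pb, so Pb = 51.
Sellers receive Ps = 51 + 39 = 90; Q' = 330.5 − 3.5·51 = 152.
Buyers' price falls by P* − Pb = 69 − 51 = 18; sellers' price rises by Ps − P* = 90 − 69 = 21.
So producers capture 21/39 = 7/13 of each unit of subsidy.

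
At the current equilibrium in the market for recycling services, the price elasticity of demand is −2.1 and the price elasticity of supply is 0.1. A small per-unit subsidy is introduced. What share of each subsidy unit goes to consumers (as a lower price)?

For a small subsidy around the equilibrium, the benefit split depends on the relative slopes, which at a point are proportional to the elasticities.
Buyer share = εs/(εs + |εd|) = 0.1/(0.1 + 2.1) = 1/22; seller share = |εd|/(εs + |εd|) = 21/22.

Consumer share = 1/22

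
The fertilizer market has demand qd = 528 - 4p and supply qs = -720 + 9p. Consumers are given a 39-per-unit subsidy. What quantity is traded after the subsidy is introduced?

Pre-subsidy: 528 - 4p = -720 + 9p gives p* = 96, q* = 144.
With the rebate, buyers effectively pay pb = ps − 39, where ps is the price sellers receive.
Demand in terms of ps becomes qd = 528 − 4(ps − 39) = 684 - 4ps. Setting this equal to supply: 684 - 4ps = -720 + 9ps, so ps = 108.
Buyers pay pb = 108 − 39 = 69; q' = -720 + 9·108 = 252.

q' = 252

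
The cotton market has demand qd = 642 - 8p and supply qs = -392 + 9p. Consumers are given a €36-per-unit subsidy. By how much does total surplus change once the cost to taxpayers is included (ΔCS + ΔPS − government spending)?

Pre-subsidy: 642 - 8p = -392 + 9p gives p* = 1034/17, q* = 2642/17.
With the rebate, buyers effectively pay pb = ps − 36, where ps is the price sellers receive.
Demand in terms of ps becomes qd = 642 − 8(ps − 36) = 930 - 8ps. Setting this equal to supply: 930 - 8ps = -392 + 9ps, so ps = 1322/17.
Buyers pay pb = 1322/17 − 36 = 710/17; q' = -392 + 9·(1322/17) = 5234/17.
ΔCS = ½(2642/17 + 5234/17)(1034/17 − 710/17) = 1275912/289; ΔPS = ½(2642/17 + 5234/17)(1322/17 − 1034/17) = 1134144/289.
Government spending = 36 × 5234/17 = 188424/17.
Net change = 1275912/289 + 1134144/289 − 188424/17 = -46656/17. The loss equals the DWL triangle ½·36·2592/17.

Net change in total surplus = -46656/17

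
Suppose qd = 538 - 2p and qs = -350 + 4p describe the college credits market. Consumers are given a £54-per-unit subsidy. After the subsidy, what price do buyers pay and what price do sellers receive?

Pre-subsidy: 538 - 2p = -350 + 4p gives p* = 148, q* = 242.
With the rebate, buyers effectively pay pb = ps − 54, where ps is the price sellers receive.
Demand in terms of ps becomes qd = 538 − 2(ps − 54) = 646 - 2ps. Setting this equal to supply: 646 - 2ps = -350 + 4ps, so ps = 166.
Buyers pay pb = 166 − 54 = 112; q' = -350 + 4·166 = 314.

Buyers pay £112; sellers receive £166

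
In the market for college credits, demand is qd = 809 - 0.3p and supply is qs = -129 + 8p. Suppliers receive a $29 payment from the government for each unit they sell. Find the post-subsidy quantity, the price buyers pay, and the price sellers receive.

q' = 65029/83; buyers pay 7060/83; sellers receive 9467/83

Pre-subsidy: 809 - 0.3p = -129 + 8p gives p* = 9380/83, q* = 64333/83.
With the subsidy, sellers receive ps = pb + 29 for each unit, where pb is the price buyers pay.
Supply in terms of pb becomes qs = -129 + 8(pb + 29) = 103 + 8pb. Setting this equal to demand: 809 - 0.3pb = 103 + 8pb, so pb = 7060/83.
Sellers receive ps = 7060/83 + 29 = 9467/83; q' = 809 − 0.3·(7060/83) = 65029/83.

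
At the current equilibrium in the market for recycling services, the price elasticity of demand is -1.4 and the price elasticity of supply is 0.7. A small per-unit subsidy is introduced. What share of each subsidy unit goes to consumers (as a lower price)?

For a small subsidy around the equilibrium, the benefit split depends on the relative slopes, which at a point are proportional to the elasticities.
Buyer share = εs/(εs + |εd|) = 0.7/(0.7 + 1.4) = 1/3; seller share = |εd|/(εs + |εd|) = 2/3.

Consumer share = 1/3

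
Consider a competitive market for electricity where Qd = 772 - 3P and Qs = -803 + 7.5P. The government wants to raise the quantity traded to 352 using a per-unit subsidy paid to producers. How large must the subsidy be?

Required subsidy s = 14 per unit

At Q = 352, invert demand for the buyer price: Pb = (772 − 352)/3 = 140; invert supply for the seller price: Ps = (352 − (-803))/7.5 = 154.
The subsidy must fill the gap: s = Ps − Pb = 154 − 140 = 14.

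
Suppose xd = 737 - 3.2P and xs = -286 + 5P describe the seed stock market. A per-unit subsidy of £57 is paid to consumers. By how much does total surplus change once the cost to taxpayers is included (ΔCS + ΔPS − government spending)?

Net change in total surplus = -129960/41

Pre-subsidy: 737 - 3.2P = -286 + 5P gives P* = 5115/41, x* = 13849/41.
With the rebate, buyers effectively pay Pb = Ps − 57, where Ps is the price sellers receive.
Demand in terms of Ps becomes xd = 737 − 3.2(Ps − 57) = 919.4 - 3.2Ps. Setting this equal to supply: 919.4 - 3.2Ps = -286 + 5Ps, so Ps = 147.
Buyers pay Pb = 147 − 57 = 90; x' = -286 + 5·147 = 449.
ΔCS = ½(13849/41 + 449)(5115/41 − 90) = 22983825/1681; ΔPS = ½(13849/41 + 449)(147 − 5115/41) = 14709648/1681.
Government spending = 57 × 449 = 25593.
Net change = 22983825/1681 + 14709648/1681 − 25593 = -129960/41. The loss equals the DWL triangle ½·57·4560/41.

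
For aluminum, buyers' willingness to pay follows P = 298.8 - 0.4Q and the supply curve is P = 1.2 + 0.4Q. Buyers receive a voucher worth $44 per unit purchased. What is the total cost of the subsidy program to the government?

Pre-subsidy: 298.8 - 0.4Q = 1.2 + 0.4Q gives Q* = 372 and P* = 150.
With the rebate, buyers effectively pay Pb = Ps − 44, where Ps is the price sellers receive.
On the curves, Pb = 298.8 - 0.4Q and Ps = 1.2 + 0.4Q; the wedge Ps − Pb = 44 gives 1.2 + 0.4Q − (298.8 - 0.4Q) = 44, so Q' = 427.
Then Pb = 298.8 − 0.4·427 = 128 and Ps = 1.2 + 0.4·427 = 172.
Government outlay = subsidy × quantity = 44 × 427 = 18788.

Government cost = $18788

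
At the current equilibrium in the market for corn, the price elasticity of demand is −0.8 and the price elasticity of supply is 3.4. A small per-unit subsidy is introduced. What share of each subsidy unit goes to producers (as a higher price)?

For a small subsidy around the equilibrium, the benefit split depends on the relative slopes, which at a point are proportional to the elasticities.
Buyer share = εs/(εs + |εd|) = 3.4/(3.4 + 0.8) = 17/21; seller share = |εd|/(εs + |εd|) = 4/21.
So producers capture 4/21 of the subsidy.

Producer share = 4/21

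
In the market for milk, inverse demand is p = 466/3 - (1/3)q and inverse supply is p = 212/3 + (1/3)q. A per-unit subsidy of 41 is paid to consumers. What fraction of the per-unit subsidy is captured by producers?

Pre-subsidy: 466/3 - (1/3)q = 212/3 + (1/3)q gives q* = 127 and p* = 113.
With the rebate, buyers effectively pay pb = ps − 41, where ps is the price sellers receive.
On the curves, pb = 466/3 - (1/3)q and ps = 212/3 + (1/3)q; the wedge ps − pb = 41 gives 212/3 + (1/3)q − (466/3 - (1/3)q) = 41, so q' = 188.5.
Then pb = 466/3 − (1/3)·188.5 = 92.5 and ps = 212/3 + (1/3)·188.5 = 133.5.
Buyers' price falls by p* − pb = 113 − 92.5 = 20.5; sellers' price rises by ps − p* = 133.5 − 113 = 20.5.
So producers capture 20.5/41 = 0.5 of each unit of subsidy.

Producer share = 0.5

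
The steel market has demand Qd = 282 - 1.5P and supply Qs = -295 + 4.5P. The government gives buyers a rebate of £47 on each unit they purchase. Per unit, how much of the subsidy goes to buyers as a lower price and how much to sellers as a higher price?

Pre-subsidy: 282 - 1.5P = -295 + 4.5P gives P* = 577/6, Q* = 137.75.
With the rebate, buyers effectively pay Pb = Ps − 47, where Ps is the price sellers receive.
Demand in terms of Ps becomes Qd = 282 − 1.5(Ps − 47) = 352.5 - 1.5Ps. Setting this equal to supply: 352.5 - 1.5Ps = -295 + 4.5Ps, so Ps = 1295/12.
Buyers pay Pb = 1295/12 − 47 = 731/12; Q' = -295 + 4.5·(1295/12) = 190.625.
Buyers' price falls by P* − Pb = 577/6 − 731/12 = 35.25; sellers' price rises by Ps − P* = 1295/12 − 577/6 = 11.75.

Buyers gain £35.25 per unit; sellers gain £11.75 per unit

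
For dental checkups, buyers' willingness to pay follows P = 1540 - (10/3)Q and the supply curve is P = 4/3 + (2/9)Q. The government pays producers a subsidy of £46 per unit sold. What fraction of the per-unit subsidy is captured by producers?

Pre-subsidy: 1540 - (10/3)Q = 4/3 + (2/9)Q gives Q* = 432.75 and P* = 97.5.
With the subsidy, sellers receive Ps = Pb + 46 for each unit, where Pb is the price buyers pay.
On the curves, Pb = 1540 - (10/3)Q and Ps = 4/3 + (2/9)Q; the wedge Ps − Pb = 46 gives 4/3 + (2/9)Q − (1540 - (10/3)Q) = 46, so Q' = 445.6875.
Then Pb = 1540 − (10/3)·445.6875 = 54.375 and Ps = 4/3 + (2/9)·445.6875 = 100.375.
Buyers' price falls by P* − Pb = 97.5 − 54.375 = 43.125; sellers' price rises by Ps − P* = 100.375 − 97.5 = 2.875.
So producers capture 2.875/46 = 0.0625 of each unit of subsidy.

Producer share = 0.0625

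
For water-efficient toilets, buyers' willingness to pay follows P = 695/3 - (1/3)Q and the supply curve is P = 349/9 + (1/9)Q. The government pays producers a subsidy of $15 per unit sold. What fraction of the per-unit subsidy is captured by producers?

Producer share = 0.25

Pre-subsidy: 695/3 - (1/3)Q = 349/9 + (1/9)Q gives Q* = 434 and P* = 87.
With the subsidy, sellers receive Ps = Pb + 15 for each unit, where Pb is the price buyers pay.
On the curves, Pb = 695/3 - (1/3)Q and Ps = 349/9 + (1/9)Q; the wedge Ps − Pb = 15 gives 349/9 + (1/9)Q − (695/3 - (1/3)Q) = 15, so Q' = 467.75.
Then Pb = 695/3 − (1/3)·467.75 = 75.75 and Ps = 349/9 + (1/9)·467.75 = 90.75.
Buyers' price falls by P* − Pb = 87 − 75.75 = 11.25; sellers' price rises by Ps − P* = 90.75 − 87 = 3.75.
So producers capture 3.75/15 = 0.25 of each unit of subsidy.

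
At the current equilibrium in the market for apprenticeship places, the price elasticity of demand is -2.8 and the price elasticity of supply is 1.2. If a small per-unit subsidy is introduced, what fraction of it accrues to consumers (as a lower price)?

Consumer share = 0.3

For a small subsidy around the equilibrium, the benefit split depends on the relative slopes, which at a point are proportional to the elasticities.
Buyer share = εs/(εs + |εd|) = 1.2/(1.2 + 2.8) = 0.3; seller share = |εd|/(εs + |εd|) = 0.7.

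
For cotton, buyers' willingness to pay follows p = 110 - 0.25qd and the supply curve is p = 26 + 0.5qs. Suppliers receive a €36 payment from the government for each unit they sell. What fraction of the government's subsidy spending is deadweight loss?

Pre-subsidy: 110 - 0.25q = 26 + 0.5q gives q* = 112 and p* = 82.
With the subsidy, sellers receive ps = pb + 36 for each unit, where pb is the price buyers pay.
On the curves, pb = 110 - 0.25q and ps = 26 + 0.5q; the wedge ps − pb = 36 gives 26 + 0.5q − (110 - 0.25q) = 36, so q' = 160.
Then pb = 110 − 0.25·160 = 70 and ps = 26 + 0.5·160 = 106.
ΔCS = ½(112 + 160)(82 − 70) = 1632; ΔPS = ½(112 + 160)(106 − 82) = 3264.
Government spending = 36 × 160 = 5760.
DWL = ½ × 36 × (160 − 112) = 864; fraction = 864 / 5760 = 0.15.

DWL / government spending = 0.15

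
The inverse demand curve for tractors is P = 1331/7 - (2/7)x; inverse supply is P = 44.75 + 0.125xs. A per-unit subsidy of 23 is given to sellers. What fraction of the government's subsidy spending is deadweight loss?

DWL / government spending = 14/205

Pre-subsidy: 1331/7 - (2/7)x = 44.75 + 0.125x gives x* = 354 and P* = 89.
With the subsidy, sellers receive Ps = Pb + 23 for each unit, where Pb is the price buyers pay.
On the curves, Pb = 1331/7 - (2/7)x and Ps = 44.75 + 0.125x; the wedge Ps − Pb = 23 gives 44.75 + 0.125x − (1331/7 - (2/7)x) = 23, so x' = 410.
Then Pb = 1331/7 − (2/7)·410 = 73 and Ps = 44.75 + 0.125·410 = 96.
ΔCS = ½(354 + 410)(89 − 73) = 6112; ΔPS = ½(354 + 410)(96 − 89) = 2674.
Government spending = 23 × 410 = 9430.
DWL = ½ × 23 × (410 − 354) = 644; fraction = 644 / 9430 = 14/205.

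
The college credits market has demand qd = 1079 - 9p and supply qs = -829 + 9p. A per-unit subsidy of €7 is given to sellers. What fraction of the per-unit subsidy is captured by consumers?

Consumer share = 0.5

Pre-subsidy: 1079 - 9p = -829 + 9p gives p* = 106, q* = 125.
With the subsidy, sellers receive ps = pb + 7 for each unit, where pb is the price buyers pay.
Supply in terms of pb becomes qs = -829 + 9(pb + 7) = -766 + 9pb. Setting this equal to demand: 1079 - 9pb = -766 + 9pb, so pb = 102.5.
Sellers receive ps = 102.5 + 7 = 109.5; q' = 1079 − 9·102.5 = 156.5.
Buyers' price falls by p* − pb = 106 − 102.5 = 3.5; sellers' price rises by ps − p* = 109.5 − 106 = 3.5.
So consumers capture 3.5/7 = 0.5 of each unit of subsidy.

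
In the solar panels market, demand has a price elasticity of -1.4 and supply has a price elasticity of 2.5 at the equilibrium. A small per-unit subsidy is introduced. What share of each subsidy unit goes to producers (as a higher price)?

Producer share = 14/39

For a small subsidy around the equilibrium, the benefit split depends on the relative slopes, which at a point are proportional to the elasticities.
Buyer share = εs/(εs + |εd|) = 2.5/(2.5 + 1.4) = 25/39; seller share = |εd|/(εs + |εd|) = 14/39.
So producers capture 14/39 of the subsidy.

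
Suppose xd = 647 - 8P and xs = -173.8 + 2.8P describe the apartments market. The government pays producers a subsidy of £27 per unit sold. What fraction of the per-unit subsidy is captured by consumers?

Pre-subsidy: 647 - 8P = -173.8 + 2.8P gives P* = 76, x* = 39.
With the subsidy, sellers receive Ps = Pb + 27 for each unit, where Pb is the price buyers pay.
Supply in terms of Pb becomes xs = -173.8 + 2.8(Pb + 27) = -98.2 + 2.8Pb. Setting this equal to demand: 647 - 8Pb = -98.2 + 2.8Pb, so Pb = 69.
Sellers receive Ps = 69 + 27 = 96; x' = 647 − 8·69 = 95.
Buyers' price falls by P* − Pb = 76 − 69 = 7; sellers' price rises by Ps − P* = 96 − 76 = 20.
So consumers capture 7/27 = 7/27 of each unit of subsidy.

Consumer share = 7/27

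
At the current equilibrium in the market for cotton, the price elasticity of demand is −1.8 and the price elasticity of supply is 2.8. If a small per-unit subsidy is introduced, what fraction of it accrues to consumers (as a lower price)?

Consumer share = 14/23

For a small subsidy around the equilibrium, the benefit split depends on the relative slopes, which at a point are proportional to the elasticities.
Buyer share = εs/(εs + |εd|) = 2.8/(2.8 + 1.8) = 14/23; seller share = |εd|/(εs + |εd|) = 9/23.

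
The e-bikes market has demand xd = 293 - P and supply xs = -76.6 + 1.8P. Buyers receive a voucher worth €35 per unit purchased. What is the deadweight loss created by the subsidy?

Deadweight loss = €393.75

Pre-subsidy: 293 - P = -76.6 + 1.8P gives P* = 132, x* = 161.
With the rebate, buyers effectively pay Pb = Ps − 35, where Ps is the price sellers receive.
Demand in terms of Ps becomes xd = 293 − 1(Ps − 35) = 328 - Ps. Setting this equal to supply: 328 - Ps = -76.6 + 1.8Ps, so Ps = 144.5.
Buyers pay Pb = 144.5 − 35 = 109.5; x' = -76.6 + 1.8·144.5 = 183.5.
The subsidy expands output by 183.5 − 161 = 22.5 past the efficient level; on those units the gap between marginal cost and willingness to pay runs from 0 up to 35.
DWL = ½ × 35 × 22.5 = 393.75.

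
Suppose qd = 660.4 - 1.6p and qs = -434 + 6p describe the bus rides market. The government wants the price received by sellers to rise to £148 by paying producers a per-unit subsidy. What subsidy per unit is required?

At a seller price of 148, quantity supplied is -434 + 6·148 = 454.
Buyers absorb 454 only when they pay pb with 660.4 − 1.6·pb = 454, i.e. pb = 129.
s = ps − pb = 148 − 129 = 19.

Required subsidy s = £19 per unit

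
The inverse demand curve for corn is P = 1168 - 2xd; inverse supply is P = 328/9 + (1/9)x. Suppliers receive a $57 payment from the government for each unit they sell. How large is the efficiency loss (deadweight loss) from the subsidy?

Pre-subsidy: 1168 - 2x = 328/9 + (1/9)x gives x* = 536 and P* = 96.
With the subsidy, sellers receive Ps = Pb + 57 for each unit, where Pb is the price buyers pay.
On the curves, Pb = 1168 - 2x and Ps = 328/9 + (1/9)x; the wedge Ps − Pb = 57 gives 328/9 + (1/9)x − (1168 - 2x) = 57, so x' = 563.
Then Pb = 1168 − 2·563 = 42 and Ps = 328/9 + (1/9)·563 = 99.
The subsidy expands output by 563 − 536 = 27 past the efficient level; on those units the gap between marginal cost and willingness to pay runs from 0 up to 57.
DWL = ½ × 57 × 27 = 769.5.

Deadweight loss = $769.5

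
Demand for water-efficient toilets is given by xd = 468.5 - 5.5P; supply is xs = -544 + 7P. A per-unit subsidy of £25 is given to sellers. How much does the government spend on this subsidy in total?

Government cost = £2500

Pre-subsidy: 468.5 - 5.5P = -544 + 7P gives P* = 81, x* = 23.
With the subsidy, sellers receive Ps = Pb + 25 for each unit, where Pb is the price buyers pay.
Supply in terms of Pb becomes xs = -544 + 7(Pb + 25) = -369 + 7Pb. Setting this equal to demand: 468.5 - 5.5Pb = -369 + 7Pb, so Pb = 67.
Sellers receive Ps = 67 + 25 = 92; x' = 468.5 − 5.5·67 = 100.
Government outlay = subsidy × quantity = 25 × 100 = 2500.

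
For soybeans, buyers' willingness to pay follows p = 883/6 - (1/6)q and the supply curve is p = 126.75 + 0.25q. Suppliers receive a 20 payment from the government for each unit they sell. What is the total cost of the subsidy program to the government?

Pre-subsidy: 883/6 - (1/6)q = 126.75 + 0.25q gives q* = 49 and p* = 139.
With the subsidy, sellers receive ps = pb + 20 for each unit, where pb is the price buyers pay.
On the curves, pb = 883/6 - (1/6)q and ps = 126.75 + 0.25q; the wedge ps − pb = 20 gives 126.75 + 0.25q − (883/6 - (1/6)q) = 20, so q' = 97.
Then pb = 883/6 − (1/6)·97 = 131 and ps = 126.75 + 0.25·97 = 151.
Government outlay = subsidy × quantity = 20 × 97 = 1940.

Government cost = 1940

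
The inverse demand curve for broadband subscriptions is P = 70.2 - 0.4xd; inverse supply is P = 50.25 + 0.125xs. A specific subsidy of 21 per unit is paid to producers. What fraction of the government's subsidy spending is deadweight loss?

DWL / government spending = 10/39

Pre-subsidy: 70.2 - 0.4x = 50.25 + 0.125x gives x* = 38 and P* = 55.
With the subsidy, sellers receive Ps = Pb + 21 for each unit, where Pb is the price buyers pay.
On the curves, Pb = 70.2 - 0.4x and Ps = 50.25 + 0.125x; the wedge Ps − Pb = 21 gives 50.25 + 0.125x − (70.2 - 0.4x) = 21, so x' = 78.
Then Pb = 70.2 − 0.4·78 = 39 and Ps = 50.25 + 0.125·78 = 60.
ΔCS = ½(38 + 78)(55 − 39) = 928; ΔPS = ½(38 + 78)(60 − 55) = 290.
Government spending = 21 × 78 = 1638.
DWL = ½ × 21 × (78 − 38) = 420; fraction = 420 / 1638 = 10/39.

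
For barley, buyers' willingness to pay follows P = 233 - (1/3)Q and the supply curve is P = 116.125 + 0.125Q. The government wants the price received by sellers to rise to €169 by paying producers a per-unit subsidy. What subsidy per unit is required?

Required subsidy s = €77 per unit

At a seller price of 169, quantity supplied is -929 + 8·169 = 423.
Buyers absorb 423 only when they pay Pb = 233 − (1/3)·423 = 92.
s = Ps − Pb = 169 − 92 = 77.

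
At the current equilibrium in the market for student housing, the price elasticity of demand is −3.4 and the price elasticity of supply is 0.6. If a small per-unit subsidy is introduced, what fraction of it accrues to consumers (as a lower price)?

For a small subsidy around the equilibrium, the benefit split depends on the relative slopes, which at a point are proportional to the elasticities.
Buyer share = εs/(εs + |εd|) = 0.6/(0.6 + 3.4) = 0.15; seller share = |εd|/(εs + |εd|) = 0.85.

Consumer share = 0.15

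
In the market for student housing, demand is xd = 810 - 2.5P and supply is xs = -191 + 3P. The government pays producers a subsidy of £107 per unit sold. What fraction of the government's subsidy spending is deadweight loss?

DWL / government spending = 321/2204

Pre-subsidy: 810 - 2.5P = -191 + 3P gives P* = 182, x* = 355.
With the subsidy, sellers receive Ps = Pb + 107 for each unit, where Pb is the price buyers pay.
Supply in terms of Pb becomes xs = -191 + 3(Pb + 107) = 130 + 3Pb. Setting this equal to demand: 810 - 2.5Pb = 130 + 3Pb, so Pb = 1360/11.
Sellers receive Ps = 1360/11 + 107 = 2537/11; x' = 810 − 2.5·(1360/11) = 5510/11.
ΔCS = ½(355 + 5510/11)(182 − 1360/11) = 3022215/121; ΔPS = ½(355 + 5510/11)(2537/11 − 182) = 5037025/242.
Government spending = 107 × 5510/11 = 589570/11.
DWL = ½ × 107 × (5510/11 − 355) = 171735/22; fraction = (171735/22) / (589570/11) = 321/2204.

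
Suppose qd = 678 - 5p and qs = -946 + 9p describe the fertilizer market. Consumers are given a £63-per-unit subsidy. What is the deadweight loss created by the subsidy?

Deadweight loss = £6378.75

Pre-subsidy: 678 - 5p = -946 + 9p gives p* = 116, q* = 98.
With the rebate, buyers effectively pay pb = ps − 63, where ps is the price sellers receive.
Demand in terms of ps becomes qd = 678 − 5(ps − 63) = 993 - 5ps. Setting this equal to supply: 993 - 5ps = -946 + 9ps, so ps = 138.5.
Buyers pay pb = 138.5 − 63 = 75.5; q' = -946 + 9·138.5 = 300.5.
The subsidy expands output by 300.5 − 98 = 202.5 past the efficient level; on those units the gap between marginal cost and willingness to pay runs from 0 up to 63.
DWL = ½ × 63 × 202.5 = 6378.75.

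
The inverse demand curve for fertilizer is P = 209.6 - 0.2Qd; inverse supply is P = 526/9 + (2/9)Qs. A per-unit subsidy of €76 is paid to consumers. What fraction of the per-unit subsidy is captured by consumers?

Pre-subsidy: 209.6 - 0.2Q = 526/9 + (2/9)Q gives Q* = 358 and P* = 138.
With the rebate, buyers effectively pay Pb = Ps − 76, where Ps is the price sellers receive.
On the curves, Pb = 209.6 - 0.2Q and Ps = 526/9 + (2/9)Q; the wedge Ps − Pb = 76 gives 526/9 + (2/9)Q − (209.6 - 0.2Q) = 76, so Q' = 538.
Then Pb = 209.6 − 0.2·538 = 102 and Ps = 526/9 + (2/9)·538 = 178.
Buyers' price falls by P* − Pb = 138 − 102 = 36; sellers' price rises by Ps − P* = 178 − 138 = 40.
So consumers capture 36/76 = 9/19 of each unit of subsidy.

Consumer share = 9/19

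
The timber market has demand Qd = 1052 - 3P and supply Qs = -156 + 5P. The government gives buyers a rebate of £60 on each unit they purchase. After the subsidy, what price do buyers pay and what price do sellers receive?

Pre-subsidy: 1052 - 3P = -156 + 5P gives P* = 151, Q* = 599.
With the rebate, buyers effectively pay Pb = Ps − 60, where Ps is the price sellers receive.
Demand in terms of Ps becomes Qd = 1052 − 3(Ps − 60) = 1232 - 3Ps. Setting this equal to supply: 1232 - 3Ps = -156 + 5Ps, so Ps = 173.5.
Buyers pay Pb = 173.5 − 60 = 113.5; Q' = -156 + 5·173.5 = 711.5.

Buyers pay £113.5; sellers receive £173.5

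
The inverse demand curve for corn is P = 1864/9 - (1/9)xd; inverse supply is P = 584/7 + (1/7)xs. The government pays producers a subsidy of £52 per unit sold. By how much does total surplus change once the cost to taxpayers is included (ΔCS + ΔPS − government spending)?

Net change in total surplus = -£5323.5

Pre-subsidy: 1864/9 - (1/9)x = 584/7 + (1/7)x gives x* = 487 and P* = 153.
With the subsidy, sellers receive Ps = Pb + 52 for each unit, where Pb is the price buyers pay.
On the curves, Pb = 1864/9 - (1/9)x and Ps = 584/7 + (1/7)x; the wedge Ps − Pb = 52 gives 584/7 + (1/7)x − (1864/9 - (1/9)x) = 52, so x' = 691.75.
Then Pb = 1864/9 − (1/9)·691.75 = 130.25 and Ps = 584/7 + (1/7)·691.75 = 182.25.
ΔCS = ½(487 + 691.75)(153 − 130.25) = 13408.28125; ΔPS = ½(487 + 691.75)(182.25 − 153) = 17239.21875.
Government spending = 52 × 691.75 = 35971.
Net change = 13408.28125 + 17239.21875 − 35971 = -5323.5. The loss equals the DWL triangle ½·52·204.75.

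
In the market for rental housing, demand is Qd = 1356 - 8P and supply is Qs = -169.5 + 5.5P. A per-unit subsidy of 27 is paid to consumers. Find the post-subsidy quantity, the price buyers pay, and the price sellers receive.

Pre-subsidy: 1356 - 8P = -169.5 + 5.5P gives P* = 113, Q* = 452.
With the rebate, buyers effectively pay Pb = Ps − 27, where Ps is the price sellers receive.
Demand in terms of Ps becomes Qd = 1356 − 8(Ps − 27) = 1572 - 8Ps. Setting this equal to supply: 1572 - 8Ps = -169.5 + 5.5Ps, so Ps = 129.
Buyers pay Pb = 129 − 27 = 102; Q' = -169.5 + 5.5·129 = 540.

Q' = 540; buyers pay 102; sellers receive 129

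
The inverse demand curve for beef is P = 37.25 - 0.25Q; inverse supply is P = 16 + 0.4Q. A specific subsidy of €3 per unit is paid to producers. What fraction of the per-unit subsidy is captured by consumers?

Pre-subsidy: 37.25 - 0.25Q = 16 + 0.4Q gives Q* = 425/13 and P* = 378/13.
With the subsidy, sellers receive Ps = Pb + 3 for each unit, where Pb is the price buyers pay.
On the curves, Pb = 37.25 - 0.25Q and Ps = 16 + 0.4Q; the wedge Ps − Pb = 3 gives 16 + 0.4Q − (37.25 - 0.25Q) = 3, so Q' = 485/13.
Then Pb = 37.25 − 0.25·(485/13) = 363/13 and Ps = 16 + 0.4·(485/13) = 402/13.
Buyers' price falls by P* − Pb = 378/13 − 363/13 = 15/13; sellers' price rises by Ps − P* = 402/13 − 378/13 = 24/13.
So consumers capture (15/13)/3 = 5/13 of each unit of subsidy.

Consumer share = 5/13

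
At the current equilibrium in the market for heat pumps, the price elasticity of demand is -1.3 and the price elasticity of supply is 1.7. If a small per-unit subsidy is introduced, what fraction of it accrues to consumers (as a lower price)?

For a small subsidy around the equilibrium, the benefit split depends on the relative slopes, which at a point are proportional to the elasticities.
Buyer share = εs/(εs + |εd|) = 1.7/(1.7 + 1.3) = 17/30; seller share = |εd|/(εs + |εd|) = 13/30.

Consumer share = 17/30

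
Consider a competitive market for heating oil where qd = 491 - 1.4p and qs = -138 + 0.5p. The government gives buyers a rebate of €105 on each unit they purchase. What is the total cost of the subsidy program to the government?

Government cost = 132090/19

Pre-subsidy: 491 - 1.4p = -138 + 0.5p gives p* = 6290/19, q* = 523/19.
With the rebate, buyers effectively pay pb = ps − 105, where ps is the price sellers receive.
Demand in terms of ps becomes qd = 491 − 1.4(ps − 105) = 638 - 1.4ps. Setting this equal to supply: 638 - 1.4ps = -138 + 0.5ps, so ps = 7760/19.
Buyers pay pb = 7760/19 − 105 = 5765/19; q' = -138 + 0.5·(7760/19) = 1258/19.
Government outlay = subsidy × quantity = 105 × 1258/19 = 132090/19.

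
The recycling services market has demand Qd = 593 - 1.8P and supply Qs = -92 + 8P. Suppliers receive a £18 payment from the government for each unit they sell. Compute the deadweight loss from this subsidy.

Pre-subsidy: 593 - 1.8P = -92 + 8P gives P* = 3425/49, Q* = 22892/49.
With the subsidy, sellers receive Ps = Pb + 18 for each unit, where Pb is the price buyers pay.
Supply in terms of Pb becomes Qs = -92 + 8(Pb + 18) = 52 + 8Pb. Setting this equal to demand: 593 - 1.8Pb = 52 + 8Pb, so Pb = 2705/49.
Sellers receive Ps = 2705/49 + 18 = 3587/49; Q' = 593 − 1.8·(2705/49) = 24188/49.
The subsidy expands output by 24188/49 − 22892/49 = 1296/49 past the efficient level; on those units the gap between marginal cost and willingness to pay runs from 0 up to 18.
DWL = ½ × 18 × 1296/49 = 11664/49.

Deadweight loss = 11664/49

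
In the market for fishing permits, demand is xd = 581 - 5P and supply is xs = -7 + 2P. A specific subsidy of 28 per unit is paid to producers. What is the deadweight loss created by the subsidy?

Pre-subsidy: 581 - 5P = -7 + 2P gives P* = 84, x* = 161.
With the subsidy, sellers receive Ps = Pb + 28 for each unit, where Pb is the price buyers pay.
Supply in terms of Pb becomes xs = -7 + 2(Pb + 28) = 49 + 2Pb. Setting this equal to demand: 581 - 5Pb = 49 + 2Pb, so Pb = 76.
Sellers receive Ps = 76 + 28 = 104; x' = 581 − 5·76 = 201.
The subsidy expands output by 201 − 161 = 40 past the efficient level; on those units the gap between marginal cost and willingness to pay runs from 0 up to 28.
DWL = ½ × 28 × 40 = 560.

Deadweight loss = 560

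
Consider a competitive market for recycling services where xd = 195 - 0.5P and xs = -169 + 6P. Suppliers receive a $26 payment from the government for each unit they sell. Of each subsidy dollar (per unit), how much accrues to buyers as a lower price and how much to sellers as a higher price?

Buyers gain $24 per unit; sellers gain $2 per unit

Pre-subsidy: 195 - 0.5P = -169 + 6P gives P* = 56, x* = 167.
With the subsidy, sellers receive Ps = Pb + 26 for each unit, where Pb is the price buyers pay.
Supply in terms of Pb becomes xs = -169 + 6(Pb + 26) = -13 + 6Pb. Setting this equal to demand: 195 - 0.5Pb = -13 + 6Pb, so Pb = 32.
Sellers receive Ps = 32 + 26 = 58; x' = 195 − 0.5·32 = 179.
Buyers' price falls by P* − Pb = 56 − 32 = 24; sellers' price rises by Ps − P* = 58 − 56 = 2.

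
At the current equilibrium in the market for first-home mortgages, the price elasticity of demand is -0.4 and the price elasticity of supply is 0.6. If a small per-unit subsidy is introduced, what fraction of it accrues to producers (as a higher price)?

For a small subsidy around the equilibrium, the benefit split depends on the relative slopes, which at a point are proportional to the elasticities.
Buyer share = εs/(εs + |εd|) = 0.6/(0.6 + 0.4) = 0.6; seller share = |εd|/(εs + |εd|) = 0.4.
So producers capture 0.4 of the subsidy.

Producer share = 0.4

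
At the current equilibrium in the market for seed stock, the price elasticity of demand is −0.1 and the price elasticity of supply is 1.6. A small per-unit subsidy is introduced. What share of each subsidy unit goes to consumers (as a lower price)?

For a small subsidy around the equilibrium, the benefit split depends on the relative slopes, which at a point are proportional to the elasticities.
Buyer share = εs/(εs + |εd|) = 1.6/(1.6 + 0.1) = 16/17; seller share = |εd|/(εs + |εd|) = 1/17.

Consumer share = 16/17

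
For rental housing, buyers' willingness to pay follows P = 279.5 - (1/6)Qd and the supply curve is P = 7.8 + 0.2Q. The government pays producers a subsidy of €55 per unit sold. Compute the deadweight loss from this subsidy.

Pre-subsidy: 279.5 - (1/6)Q = 7.8 + 0.2Q gives Q* = 741 and P* = 156.
With the subsidy, sellers receive Ps = Pb + 55 for each unit, where Pb is the price buyers pay.
On the curves, Pb = 279.5 - (1/6)Q and Ps = 7.8 + 0.2Q; the wedge Ps − Pb = 55 gives 7.8 + 0.2Q − (279.5 - (1/6)Q) = 55, so Q' = 891.
Then Pb = 279.5 − (1/6)·891 = 131 and Ps = 7.8 + 0.2·891 = 186.
The subsidy expands output by 891 − 741 = 150 past the efficient level; on those units the gap between marginal cost and willingness to pay runs from 0 up to 55.
DWL = ½ × 55 × 150 = 4125.

Deadweight loss = €4125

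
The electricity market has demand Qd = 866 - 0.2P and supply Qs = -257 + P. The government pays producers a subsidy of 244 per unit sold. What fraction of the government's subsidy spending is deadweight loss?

Pre-subsidy: 866 - 0.2P = -257 + P gives P* = 5615/6, Q* = 4073/6.
With the subsidy, sellers receive Ps = Pb + 244 for each unit, where Pb is the price buyers pay.
Supply in terms of Pb becomes Qs = -257 + 1(Pb + 244) = -13 + Pb. Setting this equal to demand: 866 - 0.2Pb = -13 + Pb, so Pb = 732.5.
Sellers receive Ps = 732.5 + 244 = 976.5; Q' = 866 − 0.2·732.5 = 719.5.
ΔCS = ½(4073/6 + 719.5)(5615/6 − 732.5) = 1279475/9; ΔPS = ½(4073/6 + 719.5)(976.5 − 5615/6) = 255895/9.
Government spending = 244 × 719.5 = 175558.
DWL = ½ × 244 × (719.5 − 4073/6) = 14884/3; fraction = (14884/3) / 175558 = 122/4317.

DWL / government spending = 122/4317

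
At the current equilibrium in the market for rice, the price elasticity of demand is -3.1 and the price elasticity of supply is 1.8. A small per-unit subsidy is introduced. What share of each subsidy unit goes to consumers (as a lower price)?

Consumer share = 18/49

For a small subsidy around the equilibrium, the benefit split depends on the relative slopes, which at a point are proportional to the elasticities.
Buyer share = εs/(εs + |εd|) = 1.8/(1.8 + 3.1) = 18/49; seller share = |εd|/(εs + |εd|) = 31/49.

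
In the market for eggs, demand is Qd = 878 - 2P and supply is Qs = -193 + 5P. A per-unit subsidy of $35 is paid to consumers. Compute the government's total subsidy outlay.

Pre-subsidy: 878 - 2P = -193 + 5P gives P* = 153, Q* = 572.
With the rebate, buyers effectively pay Pb = Ps − 35, where Ps is the price sellers receive.
Demand in terms of Ps becomes Qd = 878 − 2(Ps − 35) = 948 - 2Ps. Setting this equal to supply: 948 - 2Ps = -193 + 5Ps, so Ps = 163.
Buyers pay Pb = 163 − 35 = 128; Q' = -193 + 5·163 = 622.
Government outlay = subsidy × quantity = 35 × 622 = 21770.

Government cost = $21770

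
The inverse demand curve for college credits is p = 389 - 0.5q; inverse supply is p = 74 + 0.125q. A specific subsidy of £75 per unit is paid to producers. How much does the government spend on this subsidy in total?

Pre-subsidy: 389 - 0.5q = 74 + 0.125q gives q* = 504 and p* = 137.
With the subsidy, sellers receive ps = pb + 75 for each unit, where pb is the price buyers pay.
On the curves, pb = 389 - 0.5q and ps = 74 + 0.125q; the wedge ps − pb = 75 gives 74 + 0.125q − (389 - 0.5q) = 75, so q' = 624.
Then pb = 389 − 0.5·624 = 77 and ps = 74 + 0.125·624 = 152.
Government outlay = subsidy × quantity = 75 × 624 = 46800.

Government cost = £46800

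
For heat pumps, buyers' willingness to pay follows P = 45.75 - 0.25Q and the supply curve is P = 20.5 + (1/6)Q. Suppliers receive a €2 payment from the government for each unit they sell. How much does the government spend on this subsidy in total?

Pre-subsidy: 45.75 - 0.25Q = 20.5 + (1/6)Q gives Q* = 60.6 and P* = 30.6.
With the subsidy, sellers receive Ps = Pb + 2 for each unit, where Pb is the price buyers pay.
On the curves, Pb = 45.75 - 0.25Q and Ps = 20.5 + (1/6)Q; the wedge Ps − Pb = 2 gives 20.5 + (1/6)Q − (45.75 - 0.25Q) = 2, so Q' = 65.4.
Then Pb = 45.75 − 0.25·65.4 = 29.4 and Ps = 20.5 + (1/6)·65.4 = 31.4.
Government outlay = subsidy × quantity = 2 × 65.4 = 130.8.

Government cost = €130.8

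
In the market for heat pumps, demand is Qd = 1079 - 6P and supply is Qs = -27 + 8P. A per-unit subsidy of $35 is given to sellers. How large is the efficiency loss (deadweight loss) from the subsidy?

Pre-subsidy: 1079 - 6P = -27 + 8P gives P* = 79, Q* = 605.
With the subsidy, sellers receive Ps = Pb + 35 for each unit, where Pb is the price buyers pay.
Supply in terms of Pb becomes Qs = -27 + 8(Pb + 35) = 253 + 8Pb. Setting this equal to demand: 1079 - 6Pb = 253 + 8Pb, so Pb = 59.
Sellers receive Ps = 59 + 35 = 94; Q' = 1079 − 6·59 = 725.
The subsidy expands output by 725 − 605 = 120 past the efficient level; on those units the gap between marginal cost and willingness to pay runs from 0 up to 35.
DWL = ½ × 35 × 120 = 2100.

Deadweight loss = $2100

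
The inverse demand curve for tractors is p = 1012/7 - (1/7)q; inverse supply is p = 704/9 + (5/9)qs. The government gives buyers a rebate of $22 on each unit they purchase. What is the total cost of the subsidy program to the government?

Pre-subsidy: 1012/7 - (1/7)q = 704/9 + (5/9)q gives q* = 95 and p* = 131.
With the rebate, buyers effectively pay pb = ps − 22, where ps is the price sellers receive.
On the curves, pb = 1012/7 - (1/7)q and ps = 704/9 + (5/9)q; the wedge ps − pb = 22 gives 704/9 + (5/9)q − (1012/7 - (1/7)q) = 22, so q' = 126.5.
Then pb = 1012/7 − (1/7)·126.5 = 126.5 and ps = 704/9 + (5/9)·126.5 = 148.5.
Government outlay = subsidy × quantity = 22 × 126.5 = 2783.

Government cost = $2783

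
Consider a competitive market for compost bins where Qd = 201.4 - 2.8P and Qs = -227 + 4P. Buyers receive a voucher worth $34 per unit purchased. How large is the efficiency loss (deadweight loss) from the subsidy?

Pre-subsidy: 201.4 - 2.8P = -227 + 4P gives P* = 63, Q* = 25.
With the rebate, buyers effectively pay Pb = Ps − 34, where Ps is the price sellers receive.
Demand in terms of Ps becomes Qd = 201.4 − 2.8(Ps − 34) = 296.6 - 2.8Ps. Setting this equal to supply: 296.6 - 2.8Ps = -227 + 4Ps, so Ps = 77.
Buyers pay Pb = 77 − 34 = 43; Q' = -227 + 4·77 = 81.
The subsidy expands output by 81 − 25 = 56 past the efficient level; on those units the gap between marginal cost and willingness to pay runs from 0 up to 34.
DWL = ½ × 34 × 56 = 952.

Deadweight loss = $952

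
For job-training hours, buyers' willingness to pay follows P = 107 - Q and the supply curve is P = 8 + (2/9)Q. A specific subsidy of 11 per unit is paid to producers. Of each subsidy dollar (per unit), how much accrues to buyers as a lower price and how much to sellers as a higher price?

Pre-subsidy: 107 - Q = 8 + (2/9)Q gives Q* = 81 and P* = 26.
With the subsidy, sellers receive Ps = Pb + 11 for each unit, where Pb is the price buyers pay.
On the curves, Pb = 107 - Q and Ps = 8 + (2/9)Q; the wedge Ps − Pb = 11 gives 8 + (2/9)Q − (107 - Q) = 11, so Q' = 90.
Then Pb = 107 − 1·90 = 17 and Ps = 8 + (2/9)·90 = 28.
Buyers' price falls by P* − Pb = 26 − 17 = 9; sellers' price rises by Ps − P* = 28 − 26 = 2.

Buyers gain 9 per unit; sellers gain 2 per unit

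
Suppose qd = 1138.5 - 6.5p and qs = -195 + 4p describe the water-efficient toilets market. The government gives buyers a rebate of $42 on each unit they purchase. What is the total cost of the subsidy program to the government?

Pre-subsidy: 1138.5 - 6.5p = -195 + 4p gives p* = 127, q* = 313.
With the rebate, buyers effectively pay pb = ps − 42, where ps is the price sellers receive.
Demand in terms of ps becomes qd = 1138.5 − 6.5(ps − 42) = 1411.5 - 6.5ps. Setting this equal to supply: 1411.5 - 6.5ps = -195 + 4ps, so ps = 153.
Buyers pay pb = 153 − 42 = 111; q' = -195 + 4·153 = 417.
Government outlay = subsidy × quantity = 42 × 417 = 17514.

Government cost = $17514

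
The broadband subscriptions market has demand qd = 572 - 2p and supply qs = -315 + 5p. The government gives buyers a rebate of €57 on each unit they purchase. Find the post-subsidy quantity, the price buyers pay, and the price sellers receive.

Pre-subsidy: 572 - 2p = -315 + 5p gives p* = 887/7, q* = 2230/7.
With the rebate, buyers effectively pay pb = ps − 57, where ps is the price sellers receive.
Demand in terms of ps becomes qd = 572 − 2(ps − 57) = 686 - 2ps. Setting this equal to supply: 686 - 2ps = -315 + 5ps, so ps = 143.
Buyers pay pb = 143 − 57 = 86; q' = -315 + 5·143 = 400.

q' = 400; buyers pay €86; sellers receive €143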